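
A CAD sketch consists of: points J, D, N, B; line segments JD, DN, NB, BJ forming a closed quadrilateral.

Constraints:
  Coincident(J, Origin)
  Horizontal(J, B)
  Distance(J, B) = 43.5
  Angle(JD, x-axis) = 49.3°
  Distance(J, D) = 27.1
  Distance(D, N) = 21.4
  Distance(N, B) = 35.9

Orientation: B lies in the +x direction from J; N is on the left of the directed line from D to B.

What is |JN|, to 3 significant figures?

48.4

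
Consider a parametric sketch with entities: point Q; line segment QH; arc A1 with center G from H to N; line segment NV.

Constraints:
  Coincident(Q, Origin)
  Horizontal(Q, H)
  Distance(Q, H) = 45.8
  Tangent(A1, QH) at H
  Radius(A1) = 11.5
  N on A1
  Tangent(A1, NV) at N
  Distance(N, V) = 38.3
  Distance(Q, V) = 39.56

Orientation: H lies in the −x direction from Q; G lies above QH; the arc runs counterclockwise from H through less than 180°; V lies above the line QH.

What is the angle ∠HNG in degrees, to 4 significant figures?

62.11°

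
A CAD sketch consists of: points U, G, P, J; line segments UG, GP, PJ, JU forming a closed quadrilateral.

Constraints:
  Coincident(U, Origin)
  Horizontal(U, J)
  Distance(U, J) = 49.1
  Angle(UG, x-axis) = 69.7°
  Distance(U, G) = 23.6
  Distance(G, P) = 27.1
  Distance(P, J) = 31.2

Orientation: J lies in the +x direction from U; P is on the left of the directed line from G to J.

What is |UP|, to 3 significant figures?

44.4

Checks: |GP| = 27.10 ✓; |PJ| = 31.20 ✓.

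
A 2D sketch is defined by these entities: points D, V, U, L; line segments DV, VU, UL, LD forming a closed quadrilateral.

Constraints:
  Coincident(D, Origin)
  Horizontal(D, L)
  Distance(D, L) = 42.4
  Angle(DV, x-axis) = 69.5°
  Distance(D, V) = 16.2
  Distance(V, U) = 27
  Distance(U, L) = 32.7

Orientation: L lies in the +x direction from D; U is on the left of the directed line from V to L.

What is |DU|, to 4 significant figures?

41.09

Checks: |VU| = 27.00 ✓; |UL| = 32.70 ✓.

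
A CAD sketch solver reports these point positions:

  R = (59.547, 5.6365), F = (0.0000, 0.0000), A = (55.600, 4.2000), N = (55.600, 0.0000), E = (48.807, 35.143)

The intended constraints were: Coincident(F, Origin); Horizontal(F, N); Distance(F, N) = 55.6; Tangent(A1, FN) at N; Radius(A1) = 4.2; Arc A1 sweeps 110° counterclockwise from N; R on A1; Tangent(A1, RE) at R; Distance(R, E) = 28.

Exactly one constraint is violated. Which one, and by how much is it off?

Distance(R, E) = 28 — off by 3.40.

F = (0.00, 0.00) ✓; F.y = 0.00, N.y = 0.00 ✓; |FN| = 55.60 ✓; ∠(AN, NF) = 90.00° ✓; |AN| = 4.200 ✓; bearing(A→R) − bearing(A→N) = 110.0° ✓; |AR| = 4.200 ✓; ∠(AR, RE) = 90.00° ✓; |RE| = 31.40 ✗.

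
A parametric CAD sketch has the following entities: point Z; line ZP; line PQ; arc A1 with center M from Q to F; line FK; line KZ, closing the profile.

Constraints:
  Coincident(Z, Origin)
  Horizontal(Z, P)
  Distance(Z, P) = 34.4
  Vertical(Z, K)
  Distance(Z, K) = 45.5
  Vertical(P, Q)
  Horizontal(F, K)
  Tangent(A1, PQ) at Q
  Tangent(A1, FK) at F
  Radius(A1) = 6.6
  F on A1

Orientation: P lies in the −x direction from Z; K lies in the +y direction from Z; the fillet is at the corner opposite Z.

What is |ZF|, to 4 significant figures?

53.32

The virtual corner opposite Z is at (-34.40, 45.50). A1 meets PQ tangentially, so MQ is at right angles to PQ and since A1 is tangent to FK there, MF ⟂ FK, with radius 6.6, so the center M sits 6.6 in from both sides at M = (-27.80, 38.90). That places the tangent points at Q = (-34.40, 38.90) on PQ and F = (-27.80, 45.50) on FK. Then |ZF| = |F − Z| = 53.32.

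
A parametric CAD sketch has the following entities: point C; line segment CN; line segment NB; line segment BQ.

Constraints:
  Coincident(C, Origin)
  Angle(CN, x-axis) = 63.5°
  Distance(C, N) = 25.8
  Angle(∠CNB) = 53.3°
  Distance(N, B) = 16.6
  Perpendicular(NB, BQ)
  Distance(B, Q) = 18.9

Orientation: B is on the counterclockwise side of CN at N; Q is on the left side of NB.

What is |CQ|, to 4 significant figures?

2.141

C is at the origin; CN runs at 63.5° with length 25.8, so N = 25.8·(cos 63.5°, sin 63.5°) = (11.51, 23.09). ∠CNB = 53.3°, so NB runs at 63.5° + (180° − 53.3°) = 190.2° from the x-axis; with |NB| = 16.6, B = N + 16.6·(cos 190.2°, sin 190.2°) = (-4.826, 20.15). NB ⟂ BQ; with |BQ| = 18.9 on the left of NB, Q = B + 18.9·(0.1771, -0.9842) = (-1.479, 1.548). Then |CQ| = |Q − C| = 2.141.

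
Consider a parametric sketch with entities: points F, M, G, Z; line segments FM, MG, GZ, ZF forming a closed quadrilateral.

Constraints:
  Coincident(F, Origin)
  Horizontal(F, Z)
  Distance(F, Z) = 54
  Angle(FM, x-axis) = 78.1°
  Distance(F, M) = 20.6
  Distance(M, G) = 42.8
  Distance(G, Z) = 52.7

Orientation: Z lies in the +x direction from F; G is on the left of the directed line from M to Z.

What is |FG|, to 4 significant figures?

60.82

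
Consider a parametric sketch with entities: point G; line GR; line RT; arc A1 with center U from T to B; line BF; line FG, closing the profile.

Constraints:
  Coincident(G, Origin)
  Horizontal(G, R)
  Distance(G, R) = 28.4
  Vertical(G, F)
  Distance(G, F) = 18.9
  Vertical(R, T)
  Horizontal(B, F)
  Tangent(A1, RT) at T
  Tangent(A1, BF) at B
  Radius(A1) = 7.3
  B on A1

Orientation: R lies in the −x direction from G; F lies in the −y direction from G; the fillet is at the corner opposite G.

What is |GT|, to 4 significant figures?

30.68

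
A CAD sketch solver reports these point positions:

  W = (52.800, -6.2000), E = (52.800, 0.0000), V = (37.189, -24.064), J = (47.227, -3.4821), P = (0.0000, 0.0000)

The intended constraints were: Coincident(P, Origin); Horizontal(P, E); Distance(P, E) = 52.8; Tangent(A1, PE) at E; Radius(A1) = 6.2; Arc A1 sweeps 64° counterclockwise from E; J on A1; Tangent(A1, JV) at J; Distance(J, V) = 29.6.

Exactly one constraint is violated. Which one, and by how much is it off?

Distance(J, V) = 29.6 — off by 6.70.

P = (0.00, 0.00) ✓; P.y = 0.00, E.y = 0.00 ✓; |PE| = 52.80 ✓; ∠(WE, EP) = 90.00° ✓; |WE| = 6.200 ✓; bearing(W→J) − bearing(W→E) = 64.00° ✓; |WJ| = 6.200 ✓; ∠(WJ, JV) = 90.00° ✓; |JV| = 22.90 ✗.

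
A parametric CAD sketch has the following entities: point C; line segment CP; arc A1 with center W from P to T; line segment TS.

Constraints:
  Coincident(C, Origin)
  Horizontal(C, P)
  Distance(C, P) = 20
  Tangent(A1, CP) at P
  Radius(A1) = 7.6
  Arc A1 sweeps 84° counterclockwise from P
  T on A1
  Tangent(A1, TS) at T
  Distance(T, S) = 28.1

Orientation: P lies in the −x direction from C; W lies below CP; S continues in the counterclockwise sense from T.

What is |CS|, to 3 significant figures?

46.2

On A1, P sits at bearing 90° from W; an 84° counterclockwise sweep puts T at bearing 174°, so T = W + 7.6·(cos 174°, sin 174°) = (-27.6, -6.81). Tangency of A1 to TS means the radius WT is perpendicular to TS, so TS runs along (−sin 174°, cos 174°); with |TS| = 28.1, S = (-30.5, -34.8). Then |CS| = |S − C| = 46.2.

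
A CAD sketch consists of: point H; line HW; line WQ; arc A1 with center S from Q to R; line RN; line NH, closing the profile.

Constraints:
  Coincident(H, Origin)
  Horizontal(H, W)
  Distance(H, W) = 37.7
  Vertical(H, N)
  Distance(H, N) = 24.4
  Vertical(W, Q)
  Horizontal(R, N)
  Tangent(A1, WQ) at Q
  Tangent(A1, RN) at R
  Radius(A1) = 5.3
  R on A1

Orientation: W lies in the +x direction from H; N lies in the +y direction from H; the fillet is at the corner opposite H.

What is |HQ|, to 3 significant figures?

42.3

The virtual corner opposite H is at (37.7, 24.4). Tangency of A1 to WQ means the radius SQ is perpendicular to WQ and tangency of A1 to RN means the radius SR is perpendicular to RN, with radius 5.3, so the center S sits 5.3 in from both sides at S = (32.4, 19.1). That places the tangent points at Q = (37.7, 19.1) on WQ and R = (32.4, 24.4) on RN. Then |HQ| = |Q − H| = 42.3.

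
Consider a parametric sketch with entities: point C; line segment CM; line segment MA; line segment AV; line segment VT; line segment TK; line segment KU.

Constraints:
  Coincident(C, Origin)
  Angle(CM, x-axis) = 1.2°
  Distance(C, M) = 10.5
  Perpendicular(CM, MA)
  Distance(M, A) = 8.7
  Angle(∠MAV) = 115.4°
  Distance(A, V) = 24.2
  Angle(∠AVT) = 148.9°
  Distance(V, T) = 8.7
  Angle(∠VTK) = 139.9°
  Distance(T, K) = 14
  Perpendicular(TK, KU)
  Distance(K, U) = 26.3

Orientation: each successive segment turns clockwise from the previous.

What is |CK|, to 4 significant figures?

30.88

C is at the origin; CM runs at 1.2° with length 10.5, so M = (10.50, 0.2199). CM is perpendicular to MA, so MA runs at -88.80°; with |MA| = 8.7, A = (10.68, -8.478). ∠MAV = 115.4° gives AV at -153.4° from the x-axis; with |AV| = 24.2, V = (-10.96, -19.31). ∠AVT = 148.9° gives VT at 175.5° from the x-axis; with |VT| = 8.7, T = (-19.63, -18.63). ∠VTK = 139.9° gives TK at 135.4° from the x-axis; with |TK| = 14.0, K = (-29.60, -8.801). Then |CK| = |K − C| = 30.88.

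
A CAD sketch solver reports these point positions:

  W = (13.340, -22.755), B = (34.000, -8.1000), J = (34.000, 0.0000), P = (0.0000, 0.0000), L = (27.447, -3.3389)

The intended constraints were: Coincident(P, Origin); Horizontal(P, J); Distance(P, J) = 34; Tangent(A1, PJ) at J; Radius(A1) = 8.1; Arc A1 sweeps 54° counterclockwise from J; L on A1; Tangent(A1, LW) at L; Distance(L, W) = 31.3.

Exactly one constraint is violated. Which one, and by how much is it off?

Distance(L, W) = 31.3 — off by 7.30.

P = (0.00, 0.00) ✓; P.y = 0.00, J.y = 0.00 ✓; |PJ| = 34.00 ✓; ∠(BJ, JP) = 90.00° ✓; |BJ| = 8.100 ✓; bearing(B→L) − bearing(B→J) = 54.00° ✓; |BL| = 8.100 ✓; ∠(BL, LW) = 90.00° ✓; |LW| = 24.00 ✗.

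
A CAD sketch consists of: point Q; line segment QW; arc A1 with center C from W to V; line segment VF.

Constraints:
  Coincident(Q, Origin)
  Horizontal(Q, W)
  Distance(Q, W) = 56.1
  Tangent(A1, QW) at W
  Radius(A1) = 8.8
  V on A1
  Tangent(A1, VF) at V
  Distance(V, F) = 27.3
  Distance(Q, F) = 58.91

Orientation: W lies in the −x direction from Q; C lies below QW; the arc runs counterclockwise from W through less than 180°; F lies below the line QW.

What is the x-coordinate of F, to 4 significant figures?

-46.71

Q is at the origin; QW is horizontal with |QW| = 56.1 and W on the −x side, so W = (-56.10, 0.000). Since A1 is tangent to QW there, CW ⟂ QW, so C = W + (0, -8.8) = (-56.10, -8.800). Since CV ⟂ VF (tangency), |CF| = √(8.8² + 27.3²) = 28.68 regardless of where V sits on A1. So F lies on both circle(Q, 58.91) and circle(C, 28.68); the below-QW intersection is F = (-46.71, -35.90). V is the foot of the tangent from F: V = (-63.13, -14.09).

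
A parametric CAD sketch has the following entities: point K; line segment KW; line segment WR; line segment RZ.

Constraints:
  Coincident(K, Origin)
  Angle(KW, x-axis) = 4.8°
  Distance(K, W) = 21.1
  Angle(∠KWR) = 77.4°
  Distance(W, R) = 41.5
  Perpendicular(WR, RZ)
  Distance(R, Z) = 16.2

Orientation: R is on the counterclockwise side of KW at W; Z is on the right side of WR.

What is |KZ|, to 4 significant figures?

52.11

K is at the origin; KW runs at 4.8° with length 21.1, so W = 21.1·(cos 4.8°, sin 4.8°) = (21.03, 1.766). ∠KWR = 77.4°, so WR runs at 4.8° + (180° − 77.4°) = 107.4° from the x-axis; with |WR| = 41.5, R = W + 41.5·(cos 107.4°, sin 107.4°) = (8.616, 41.37). WR is perpendicular to RZ; with |RZ| = 16.2 on the right of WR, Z = R + 16.2·(0.9542, 0.2990) = (24.07, 46.21). Then |KZ| = |Z − K| = 52.11.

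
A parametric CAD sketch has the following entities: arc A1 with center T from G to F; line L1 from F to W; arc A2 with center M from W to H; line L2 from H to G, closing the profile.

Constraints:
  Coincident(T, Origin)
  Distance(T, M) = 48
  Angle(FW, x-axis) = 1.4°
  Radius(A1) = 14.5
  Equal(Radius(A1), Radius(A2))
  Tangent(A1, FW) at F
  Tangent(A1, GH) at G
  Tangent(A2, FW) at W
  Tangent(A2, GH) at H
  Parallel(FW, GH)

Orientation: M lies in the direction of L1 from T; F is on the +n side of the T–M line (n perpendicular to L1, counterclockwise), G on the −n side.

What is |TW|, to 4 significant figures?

50.14

The slot axis is L1's direction at 1.4°, so u = (cos 1.4°, sin 1.4°) = (0.9997, 0.02443) and n = (−sin 1.4°, cos 1.4°) = (-0.02443, 0.9997). T is at the origin and M lies 48.0 along u from T, so M = 48.0·u = (47.99, 1.173). Tangency of A1 to both parallel lines with radius 14.5 puts F and G at T ± 14.5·n: F = (-0.3543, 14.50), G = (0.3543, -14.50). Equal radii place W and H the same way about M: W = M + 14.5·n = (47.63, 15.67), H = M − 14.5·n = (48.34, -13.32). Then |TW| = |W − T| = 50.14.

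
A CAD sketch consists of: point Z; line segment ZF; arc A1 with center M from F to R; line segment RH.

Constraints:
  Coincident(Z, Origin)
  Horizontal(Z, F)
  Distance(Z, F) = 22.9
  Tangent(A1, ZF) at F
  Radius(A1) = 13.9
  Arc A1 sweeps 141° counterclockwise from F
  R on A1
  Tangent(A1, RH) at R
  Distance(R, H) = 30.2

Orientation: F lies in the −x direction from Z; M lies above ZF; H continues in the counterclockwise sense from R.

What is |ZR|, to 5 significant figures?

28.469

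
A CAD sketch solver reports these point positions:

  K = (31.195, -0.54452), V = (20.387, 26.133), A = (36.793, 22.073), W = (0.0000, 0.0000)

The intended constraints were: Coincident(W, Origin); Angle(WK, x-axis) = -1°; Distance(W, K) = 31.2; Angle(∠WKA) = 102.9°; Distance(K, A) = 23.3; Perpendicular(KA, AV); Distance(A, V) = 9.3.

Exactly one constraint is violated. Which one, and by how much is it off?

Distance(A, V) = 9.3 — off by 7.60.

W = (0.00, 0.00) ✓; WK at -1.000° ✓; |WK| = 31.20 ✓; ∠WKA = 102.9° ✓; |KA| = 23.30 ✓; ∠(KA, AV) = 90.00° ✓; |AV| = 16.90 ✗.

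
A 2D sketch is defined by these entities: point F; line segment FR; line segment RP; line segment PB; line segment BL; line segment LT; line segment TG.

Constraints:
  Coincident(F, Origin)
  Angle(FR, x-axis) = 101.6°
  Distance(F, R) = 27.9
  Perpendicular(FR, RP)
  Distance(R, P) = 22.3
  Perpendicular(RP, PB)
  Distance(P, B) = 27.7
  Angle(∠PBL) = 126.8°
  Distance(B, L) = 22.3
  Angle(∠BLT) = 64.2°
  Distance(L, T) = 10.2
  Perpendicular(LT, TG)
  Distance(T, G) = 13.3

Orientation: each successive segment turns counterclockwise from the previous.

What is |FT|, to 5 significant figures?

4.0165

F is at the origin; FR runs at 101.6° with length 27.9, so R = (-5.6101, 27.330). FR is perpendicular to RP, so RP runs at -168.40°; with |RP| = 22.3, P = (-27.455, 22.846). RP is perpendicular to PB, so PB runs at -78.400°; with |PB| = 27.7, B = (-21.885, -4.2881). ∠PBL = 126.8° gives BL at -25.200° from the x-axis; with |BL| = 22.3, L = (-1.7071, -13.783). ∠BLT = 64.2° gives LT at 90.600° from the x-axis; with |LT| = 10.2, T = (-1.8139, -3.5836). Then |FT| = |T − F| = 4.0165.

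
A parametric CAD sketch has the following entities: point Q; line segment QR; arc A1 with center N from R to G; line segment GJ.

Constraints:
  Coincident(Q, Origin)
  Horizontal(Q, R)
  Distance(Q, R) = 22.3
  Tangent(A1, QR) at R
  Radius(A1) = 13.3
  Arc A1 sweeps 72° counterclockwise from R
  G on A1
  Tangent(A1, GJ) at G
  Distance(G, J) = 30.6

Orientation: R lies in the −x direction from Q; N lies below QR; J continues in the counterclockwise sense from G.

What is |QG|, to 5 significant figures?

36.137

Q is at the origin; Q and R share the same y with |QR| = 22.3 and R on the −x side, so R = (-22.300, 0.0000). Since A1 is tangent to QR there, NR ⟂ QR, so N = R + (0, -13.3) = (-22.300, -13.300). On A1, R sits at bearing 90° from N; a 72° counterclockwise sweep puts G at bearing 162°, so G = N + 13.3·(cos 162°, sin 162°) = (-34.949, -9.1901). Then |QG| = |G − Q| = 36.137.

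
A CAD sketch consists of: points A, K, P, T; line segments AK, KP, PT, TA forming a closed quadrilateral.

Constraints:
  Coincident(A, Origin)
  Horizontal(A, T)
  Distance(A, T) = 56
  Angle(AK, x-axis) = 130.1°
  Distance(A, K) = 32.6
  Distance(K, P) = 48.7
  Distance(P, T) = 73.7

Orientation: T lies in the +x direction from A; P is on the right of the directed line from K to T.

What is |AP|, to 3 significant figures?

27.1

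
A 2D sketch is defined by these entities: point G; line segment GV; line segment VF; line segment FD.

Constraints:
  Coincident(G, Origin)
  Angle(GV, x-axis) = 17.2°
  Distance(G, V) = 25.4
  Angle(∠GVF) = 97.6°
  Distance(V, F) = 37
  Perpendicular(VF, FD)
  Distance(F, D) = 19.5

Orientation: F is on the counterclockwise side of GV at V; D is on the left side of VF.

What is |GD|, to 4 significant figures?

40.76

G is at the origin; GV runs at 17.2° with length 25.4, so V = 25.4·(cos 17.2°, sin 17.2°) = (24.26, 7.511). ∠GVF = 97.6°, so VF runs at 17.2° + (180° − 97.6°) = 99.60° from the x-axis; with |VF| = 37.0, F = V + 37.0·(cos 99.60°, sin 99.60°) = (18.09, 43.99). The perpendicularity gives FD at right angles to VF; with |FD| = 19.5 on the left of VF, D = F + 19.5·(-0.9860, -0.1668) = (-1.133, 40.74). Then |GD| = |D − G| = 40.76.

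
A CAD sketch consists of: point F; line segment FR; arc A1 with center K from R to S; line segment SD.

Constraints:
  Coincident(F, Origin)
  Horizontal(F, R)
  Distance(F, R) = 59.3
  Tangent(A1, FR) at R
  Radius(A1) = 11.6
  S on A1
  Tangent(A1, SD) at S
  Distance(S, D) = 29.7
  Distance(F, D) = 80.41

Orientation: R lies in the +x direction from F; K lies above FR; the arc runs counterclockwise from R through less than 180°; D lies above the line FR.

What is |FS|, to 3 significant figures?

72.0

Checks: |FR| = 59.30 ✓; |KS| = 11.60 ✓; ∠(KS, SD) = 90.00° ✓; |SD| = 29.70 ✓; |FD| = 80.41 ✓.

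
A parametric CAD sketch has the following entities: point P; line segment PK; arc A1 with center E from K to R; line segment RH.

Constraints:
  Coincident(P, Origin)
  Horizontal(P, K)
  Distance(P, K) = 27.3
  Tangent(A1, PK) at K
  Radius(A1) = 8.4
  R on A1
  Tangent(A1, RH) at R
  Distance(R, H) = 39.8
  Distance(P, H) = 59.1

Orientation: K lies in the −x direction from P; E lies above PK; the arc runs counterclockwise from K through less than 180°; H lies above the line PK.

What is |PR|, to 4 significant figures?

22.55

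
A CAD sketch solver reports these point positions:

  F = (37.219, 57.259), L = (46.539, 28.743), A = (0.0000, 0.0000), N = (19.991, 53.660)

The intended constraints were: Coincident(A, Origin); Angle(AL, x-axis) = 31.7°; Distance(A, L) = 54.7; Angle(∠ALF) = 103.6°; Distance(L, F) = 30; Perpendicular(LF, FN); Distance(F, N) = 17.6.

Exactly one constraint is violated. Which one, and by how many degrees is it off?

Perpendicular(LF, FN) — off by 6.30°.

A = (0.00, 0.00) ✓; AL at 31.70° ✓; |AL| = 54.70 ✓; ∠ALF = 103.6° ✓; |LF| = 30.00 ✓; ∠(LF, FN) = 83.70° ✗; |FN| = 17.60 ✓.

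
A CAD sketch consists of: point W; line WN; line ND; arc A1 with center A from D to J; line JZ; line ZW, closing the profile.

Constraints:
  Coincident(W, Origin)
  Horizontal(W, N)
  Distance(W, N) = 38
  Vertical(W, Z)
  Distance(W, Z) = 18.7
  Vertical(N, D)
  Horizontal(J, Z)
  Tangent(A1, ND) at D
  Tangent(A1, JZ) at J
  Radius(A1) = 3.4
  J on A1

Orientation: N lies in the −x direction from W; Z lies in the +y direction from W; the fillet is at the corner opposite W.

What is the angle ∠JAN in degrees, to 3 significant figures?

167°

The virtual corner opposite W is at (-38.0, 18.7). A1 meets ND tangentially, so AD is at right angles to ND and since A1 is tangent to JZ there, AJ ⟂ JZ, with radius 3.4, so the center A sits 3.4 in from both sides at A = (-34.6, 15.3). That places the tangent points at D = (-38.0, 15.3) on ND and J = (-34.6, 18.7) on JZ. Then cos ∠JAN = AJ·AN / (|AJ||AN|), giving 167°.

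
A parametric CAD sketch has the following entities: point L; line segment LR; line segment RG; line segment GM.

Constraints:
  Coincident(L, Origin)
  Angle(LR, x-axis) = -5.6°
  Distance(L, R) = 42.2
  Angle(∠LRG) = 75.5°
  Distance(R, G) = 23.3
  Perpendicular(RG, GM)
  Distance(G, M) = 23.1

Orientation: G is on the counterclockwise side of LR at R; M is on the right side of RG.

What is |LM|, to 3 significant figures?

65.2

L is at the origin; LR runs at -5.6° with length 42.2, so R = 42.2·(cos -5.6°, sin -5.6°) = (42.0, -4.12). ∠LRG = 75.5°, so RG runs at -5.6° + (180° − 75.5°) = 98.9° from the x-axis; with |RG| = 23.3, G = R + 23.3·(cos 98.9°, sin 98.9°) = (38.4, 18.9). RG ⟂ GM; with |GM| = 23.1 on the right of RG, M = G + 23.1·(0.988, 0.155) = (61.2, 22.5). Then |LM| = |M − L| = 65.2.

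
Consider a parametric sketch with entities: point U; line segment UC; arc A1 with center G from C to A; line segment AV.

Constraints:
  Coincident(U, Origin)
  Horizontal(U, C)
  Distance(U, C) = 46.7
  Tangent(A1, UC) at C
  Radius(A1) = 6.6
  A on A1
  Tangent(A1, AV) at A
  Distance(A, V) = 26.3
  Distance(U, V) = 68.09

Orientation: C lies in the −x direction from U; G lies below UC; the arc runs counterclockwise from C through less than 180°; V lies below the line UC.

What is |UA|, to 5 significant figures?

53.135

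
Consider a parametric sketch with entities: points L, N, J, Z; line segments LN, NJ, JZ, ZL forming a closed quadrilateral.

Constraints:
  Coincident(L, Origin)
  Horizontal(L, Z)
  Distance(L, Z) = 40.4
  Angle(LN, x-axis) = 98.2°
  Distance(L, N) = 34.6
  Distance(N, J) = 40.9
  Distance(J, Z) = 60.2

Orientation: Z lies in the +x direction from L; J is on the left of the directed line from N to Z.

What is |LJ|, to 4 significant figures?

65.06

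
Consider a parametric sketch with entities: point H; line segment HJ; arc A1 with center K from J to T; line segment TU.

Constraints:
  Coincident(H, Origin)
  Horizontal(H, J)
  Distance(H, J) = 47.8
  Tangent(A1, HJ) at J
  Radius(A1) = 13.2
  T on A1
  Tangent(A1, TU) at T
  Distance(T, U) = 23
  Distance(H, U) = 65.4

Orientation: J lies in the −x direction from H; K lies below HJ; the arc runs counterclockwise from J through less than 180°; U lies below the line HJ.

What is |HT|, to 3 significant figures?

62.8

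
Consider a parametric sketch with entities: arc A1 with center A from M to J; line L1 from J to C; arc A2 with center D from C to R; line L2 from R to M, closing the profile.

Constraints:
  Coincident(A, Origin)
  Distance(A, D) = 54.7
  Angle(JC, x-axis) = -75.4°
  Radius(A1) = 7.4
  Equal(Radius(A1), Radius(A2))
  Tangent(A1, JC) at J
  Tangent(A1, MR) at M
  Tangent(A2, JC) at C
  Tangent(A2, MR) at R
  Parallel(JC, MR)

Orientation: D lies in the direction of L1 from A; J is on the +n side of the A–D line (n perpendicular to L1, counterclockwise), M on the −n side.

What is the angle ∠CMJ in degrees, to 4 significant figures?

74.86°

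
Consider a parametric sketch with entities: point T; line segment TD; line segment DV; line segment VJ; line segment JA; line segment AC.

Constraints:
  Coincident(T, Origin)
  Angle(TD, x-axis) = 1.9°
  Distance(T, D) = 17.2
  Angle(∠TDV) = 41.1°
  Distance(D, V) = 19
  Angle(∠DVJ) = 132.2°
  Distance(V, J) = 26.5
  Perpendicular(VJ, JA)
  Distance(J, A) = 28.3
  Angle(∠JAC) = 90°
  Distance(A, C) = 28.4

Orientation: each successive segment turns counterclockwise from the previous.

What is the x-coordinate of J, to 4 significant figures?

-23.74

T is at the origin; TD runs at 1.9° with length 17.2, so D = (17.19, 0.5703). ∠TDV = 41.1° gives DV at 140.8° from the x-axis; with |DV| = 19.0, V = (2.467, 12.58). ∠DVJ = 132.2° gives VJ at -171.4° from the x-axis; with |VJ| = 26.5, J = (-23.74, 8.616). So J.x = -23.74.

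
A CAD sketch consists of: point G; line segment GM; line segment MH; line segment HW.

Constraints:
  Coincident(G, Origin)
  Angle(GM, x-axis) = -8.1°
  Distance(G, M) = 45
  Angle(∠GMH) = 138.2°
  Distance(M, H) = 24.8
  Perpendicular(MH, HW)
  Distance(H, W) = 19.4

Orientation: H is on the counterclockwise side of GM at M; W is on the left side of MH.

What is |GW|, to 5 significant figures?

59.300

∠GMH = 138.2°, so MH runs at -8.1° + (180° − 138.2°) = 33.700° from the x-axis; with |MH| = 24.8, H = M + 24.8·(cos 33.700°, sin 33.700°) = (65.184, 7.4196). The perpendicularity gives HW at right angles to MH; with |HW| = 19.4 on the left of MH, W = H + 19.4·(-0.55484, 0.83195) = (54.420, 23.559). Then |GW| = |W − G| = 59.300.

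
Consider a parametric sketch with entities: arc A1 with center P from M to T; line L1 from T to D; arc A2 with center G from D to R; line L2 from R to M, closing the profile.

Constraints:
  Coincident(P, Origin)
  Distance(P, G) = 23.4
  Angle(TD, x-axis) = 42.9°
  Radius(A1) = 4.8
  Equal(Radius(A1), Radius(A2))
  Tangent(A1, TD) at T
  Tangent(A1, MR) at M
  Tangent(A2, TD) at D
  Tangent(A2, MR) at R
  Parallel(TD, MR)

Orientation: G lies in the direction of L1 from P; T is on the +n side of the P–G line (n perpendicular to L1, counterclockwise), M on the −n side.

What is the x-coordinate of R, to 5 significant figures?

20.409

The slot axis is L1's direction at 42.9°, so u = (cos 42.9°, sin 42.9°) = (0.73254, 0.68072) and n = (−sin 42.9°, cos 42.9°) = (-0.68072, 0.73254). P is at the origin and G lies 23.4 along u from P, so G = 23.4·u = (17.142, 15.929). Tangency of A1 to both parallel lines with radius 4.8 puts T and M at P ± 4.8·n: T = (-3.2675, 3.5162), M = (3.2675, -3.5162). Equal radii place D and R the same way about G: D = G + 4.8·n = (13.874, 19.445), R = G − 4.8·n = (20.409, 12.413). So R.x = 20.409.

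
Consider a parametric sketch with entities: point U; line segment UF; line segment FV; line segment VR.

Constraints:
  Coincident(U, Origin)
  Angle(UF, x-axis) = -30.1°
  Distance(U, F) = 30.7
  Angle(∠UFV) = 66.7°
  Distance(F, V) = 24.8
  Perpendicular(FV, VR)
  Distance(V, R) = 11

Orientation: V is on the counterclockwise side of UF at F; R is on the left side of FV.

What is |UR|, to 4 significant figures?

21.35

U is at the origin; UF runs at -30.1° with length 30.7, so F = 30.7·(cos -30.1°, sin -30.1°) = (26.56, -15.40). ∠UFV = 66.7°, so FV runs at -30.1° + (180° − 66.7°) = 83.20° from the x-axis; with |FV| = 24.8, V = F + 24.8·(cos 83.20°, sin 83.20°) = (29.50, 9.229). The perpendicularity gives VR at right angles to FV; with |VR| = 11.0 on the left of FV, R = V + 11.0·(-0.9930, 0.1184) = (18.57, 10.53). Then |UR| = |R − U| = 21.35.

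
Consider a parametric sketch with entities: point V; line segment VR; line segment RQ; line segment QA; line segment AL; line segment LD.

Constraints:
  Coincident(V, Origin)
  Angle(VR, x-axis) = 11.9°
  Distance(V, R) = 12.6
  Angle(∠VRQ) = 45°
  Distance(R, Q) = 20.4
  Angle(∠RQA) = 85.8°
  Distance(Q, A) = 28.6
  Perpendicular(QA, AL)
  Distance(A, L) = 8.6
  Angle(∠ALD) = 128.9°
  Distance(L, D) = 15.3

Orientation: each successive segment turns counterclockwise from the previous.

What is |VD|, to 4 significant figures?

10.16

The perpendicularity gives AL at right angles to QA, so AL runs at -28.90°; with |AL| = 8.6, L = (-11.05, -15.46). ∠ALD = 128.9° gives LD at 22.20° from the x-axis; with |LD| = 15.3, D = (3.113, -9.675). Then |VD| = |D − V| = 10.16.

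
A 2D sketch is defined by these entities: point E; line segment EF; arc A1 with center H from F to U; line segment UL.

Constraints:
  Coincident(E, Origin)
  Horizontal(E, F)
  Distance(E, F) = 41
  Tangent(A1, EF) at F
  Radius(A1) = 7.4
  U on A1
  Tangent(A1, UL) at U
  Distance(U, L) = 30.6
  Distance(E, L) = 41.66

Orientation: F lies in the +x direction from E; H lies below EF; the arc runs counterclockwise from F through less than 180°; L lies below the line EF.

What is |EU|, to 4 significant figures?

34.36

E is at the origin; EF is horizontal with |EF| = 41.0 and F on the +x side, so F = (41.00, 0.000). Tangency of A1 to EF means the radius HF is perpendicular to EF, so H = F + (0, -7.4) = (41.00, -7.400). Since HU ⟂ UL (tangency), |HL| = √(7.4² + 30.6²) = 31.48 regardless of where U sits on A1. So L lies on both circle(E, 41.66) and circle(H, 31.48); the below-EF intersection is L = (24.11, -33.97). U is the foot of the tangent from L: U = (34.00, -5.010).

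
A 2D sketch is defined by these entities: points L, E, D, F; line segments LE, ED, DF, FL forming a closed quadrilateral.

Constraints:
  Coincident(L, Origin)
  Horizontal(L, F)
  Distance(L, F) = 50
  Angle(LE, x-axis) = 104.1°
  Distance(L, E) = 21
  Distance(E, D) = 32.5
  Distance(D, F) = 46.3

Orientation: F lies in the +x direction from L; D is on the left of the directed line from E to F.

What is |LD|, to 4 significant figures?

43.64

L is at the origin; LF is horizontal with |LF| = 50.0 and F in +x, so F = (50.0, 0). LE runs at 104.1° with |LE| = 21.0, so E = (-5.116, 20.37). D is determined by |ED| = 32.5 and |DF| = 46.3 together: it lies at the intersection of circle(E, 32.5) and circle(F, 46.3). With |EF| = 58.76, the foot of the radical line on EF is 20.13 from E and the perpendicular offset is √(32.5² − 20.13²) = 25.52. Taking the left-of-EF solution: D = (22.61, 37.33).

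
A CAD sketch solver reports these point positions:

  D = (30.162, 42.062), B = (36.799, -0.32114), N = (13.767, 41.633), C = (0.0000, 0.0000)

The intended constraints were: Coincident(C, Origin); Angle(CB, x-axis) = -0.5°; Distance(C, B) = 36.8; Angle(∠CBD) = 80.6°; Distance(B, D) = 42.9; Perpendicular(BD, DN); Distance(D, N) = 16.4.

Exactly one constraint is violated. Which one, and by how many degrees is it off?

Perpendicular(BD, DN) — off by 7.40°.

C = (0.00, 0.00) ✓; CB at -0.5000° ✓; |CB| = 36.80 ✓; ∠CBD = 80.60° ✓; |BD| = 42.90 ✓; ∠(BD, DN) = 82.60° ✗; |DN| = 16.40 ✓.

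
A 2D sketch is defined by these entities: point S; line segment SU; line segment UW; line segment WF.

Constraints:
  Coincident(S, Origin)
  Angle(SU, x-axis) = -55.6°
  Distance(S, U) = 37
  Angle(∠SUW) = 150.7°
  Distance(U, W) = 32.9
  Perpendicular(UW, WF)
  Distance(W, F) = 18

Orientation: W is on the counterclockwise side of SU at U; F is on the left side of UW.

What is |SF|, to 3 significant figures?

65.2

S is at the origin; SU runs at -55.6° with length 37.0, so U = 37.0·(cos -55.6°, sin -55.6°) = (20.9, -30.5). ∠SUW = 150.7°, so UW runs at -55.6° + (180° − 150.7°) = -26.3° from the x-axis; with |UW| = 32.9, W = U + 32.9·(cos -26.3°, sin -26.3°) = (50.4, -45.1). UW is perpendicular to WF; with |WF| = 18.0 on the left of UW, F = W + 18.0·(0.443, 0.896) = (58.4, -29.0). Then |SF| = |F − S| = 65.2.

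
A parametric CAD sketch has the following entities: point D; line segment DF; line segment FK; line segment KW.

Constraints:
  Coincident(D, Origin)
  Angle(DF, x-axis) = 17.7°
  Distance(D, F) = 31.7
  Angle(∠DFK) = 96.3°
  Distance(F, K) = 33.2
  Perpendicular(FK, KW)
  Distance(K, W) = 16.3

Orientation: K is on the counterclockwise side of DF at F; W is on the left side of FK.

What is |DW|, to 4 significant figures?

39.71

∠DFK = 96.3°, so FK runs at 17.7° + (180° − 96.3°) = 101.4° from the x-axis; with |FK| = 33.2, K = F + 33.2·(cos 101.4°, sin 101.4°) = (23.64, 42.18). The perpendicularity gives KW at right angles to FK; with |KW| = 16.3 on the left of FK, W = K + 16.3·(-0.9803, -0.1977) = (7.659, 38.96). Then |DW| = |W − D| = 39.71.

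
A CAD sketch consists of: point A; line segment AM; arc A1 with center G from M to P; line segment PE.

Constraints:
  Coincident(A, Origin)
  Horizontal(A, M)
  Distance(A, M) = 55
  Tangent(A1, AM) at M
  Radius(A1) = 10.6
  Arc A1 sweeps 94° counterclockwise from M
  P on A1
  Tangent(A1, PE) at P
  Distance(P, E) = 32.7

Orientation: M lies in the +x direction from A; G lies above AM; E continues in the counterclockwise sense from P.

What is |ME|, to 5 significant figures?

44.735

On A1, M sits at bearing -90° from G; a 94° counterclockwise sweep puts P at bearing 4°, so P = G + 10.6·(cos 4°, sin 4°) = (65.574, 11.339). Tangency of A1 to PE means the radius GP is perpendicular to PE, so PE runs along (−sin 4°, cos 4°); with |PE| = 32.7, E = (63.293, 43.960). Then |ME| = |E − M| = 44.735.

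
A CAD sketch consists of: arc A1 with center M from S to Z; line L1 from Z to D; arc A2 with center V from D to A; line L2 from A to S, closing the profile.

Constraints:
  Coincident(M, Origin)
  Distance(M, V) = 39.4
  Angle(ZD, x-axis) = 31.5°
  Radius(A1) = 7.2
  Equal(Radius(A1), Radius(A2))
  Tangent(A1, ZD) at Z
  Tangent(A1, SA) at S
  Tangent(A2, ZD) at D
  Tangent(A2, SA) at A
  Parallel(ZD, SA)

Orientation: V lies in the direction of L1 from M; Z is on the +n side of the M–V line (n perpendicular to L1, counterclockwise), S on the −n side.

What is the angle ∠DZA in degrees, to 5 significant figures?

20.076°

Tangency of A1 to both parallel lines with radius 7.2 puts Z and S at M ± 7.2·n: Z = (-3.7620, 6.1390), S = (3.7620, -6.1390). Equal radii place D and A the same way about V: D = V + 7.2·n = (29.832, 26.725), A = V − 7.2·n = (37.356, 14.447). Then cos ∠DZA = ZD·ZA / (|ZD||ZA|), giving 20.076°.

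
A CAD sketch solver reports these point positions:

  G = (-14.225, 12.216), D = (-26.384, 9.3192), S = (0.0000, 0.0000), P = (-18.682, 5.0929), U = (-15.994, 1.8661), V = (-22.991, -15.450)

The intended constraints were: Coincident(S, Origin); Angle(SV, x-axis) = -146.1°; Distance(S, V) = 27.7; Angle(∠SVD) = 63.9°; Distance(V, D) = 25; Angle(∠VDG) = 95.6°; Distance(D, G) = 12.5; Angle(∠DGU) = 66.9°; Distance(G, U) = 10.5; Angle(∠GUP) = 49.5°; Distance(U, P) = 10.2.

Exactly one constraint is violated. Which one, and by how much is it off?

Distance(U, P) = 10.2 — off by 6.00.

S = (0.00, 0.00) ✓; SV at -146.1° ✓; |SV| = 27.70 ✓; ∠SVD = 63.90° ✓; |VD| = 25.00 ✓; ∠VDG = 95.60° ✓; |DG| = 12.50 ✓; ∠DGU = 66.90° ✓; |GU| = 10.50 ✓; ∠GUP = 49.49° ✓; |UP| = 4.200 ✗.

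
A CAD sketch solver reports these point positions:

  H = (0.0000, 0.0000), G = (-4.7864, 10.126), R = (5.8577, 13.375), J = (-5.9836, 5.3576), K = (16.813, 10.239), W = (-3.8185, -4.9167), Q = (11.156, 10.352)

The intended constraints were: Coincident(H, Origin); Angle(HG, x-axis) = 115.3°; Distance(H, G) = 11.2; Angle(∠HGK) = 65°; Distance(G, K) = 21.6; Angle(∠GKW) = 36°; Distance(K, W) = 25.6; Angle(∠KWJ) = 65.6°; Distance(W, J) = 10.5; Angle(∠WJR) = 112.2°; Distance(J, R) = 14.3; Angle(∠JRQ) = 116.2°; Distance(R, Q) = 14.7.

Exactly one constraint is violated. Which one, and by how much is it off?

Distance(R, Q) = 14.7 — off by 8.60.

H = (0.00, 0.00) ✓; HG at 115.3° ✓; |HG| = 11.20 ✓; ∠HGK = 65.00° ✓; |GK| = 21.60 ✓; ∠GKW = 36.00° ✓; |KW| = 25.60 ✓; ∠KWJ = 65.60° ✓; |WJ| = 10.50 ✓; ∠WJR = 112.2° ✓; |JR| = 14.30 ✓; ∠JRQ = 116.2° ✓; |RQ| = 6.100 ✗.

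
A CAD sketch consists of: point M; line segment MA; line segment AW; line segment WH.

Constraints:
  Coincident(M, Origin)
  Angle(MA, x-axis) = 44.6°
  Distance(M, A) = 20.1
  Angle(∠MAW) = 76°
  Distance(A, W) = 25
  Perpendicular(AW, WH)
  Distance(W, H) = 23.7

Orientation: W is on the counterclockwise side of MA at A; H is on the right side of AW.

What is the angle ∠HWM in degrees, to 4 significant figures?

134.1°

∠MAW = 76.0°, so AW runs at 44.6° + (180° − 76.0°) = 148.6° from the x-axis; with |AW| = 25.0, W = A + 25.0·(cos 148.6°, sin 148.6°) = (-7.027, 27.14). AW is perpendicular to WH; with |WH| = 23.7 on the right of AW, H = W + 23.7·(0.5210, 0.8536) = (5.321, 47.37). Then cos ∠HWM = WH·WM / (|WH||WM|), giving 134.1°.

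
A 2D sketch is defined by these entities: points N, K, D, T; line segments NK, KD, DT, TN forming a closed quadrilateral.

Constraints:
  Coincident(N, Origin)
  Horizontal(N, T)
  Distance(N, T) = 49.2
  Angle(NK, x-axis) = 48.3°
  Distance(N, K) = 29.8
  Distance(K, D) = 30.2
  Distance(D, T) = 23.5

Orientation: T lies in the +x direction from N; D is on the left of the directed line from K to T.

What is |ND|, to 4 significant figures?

55.24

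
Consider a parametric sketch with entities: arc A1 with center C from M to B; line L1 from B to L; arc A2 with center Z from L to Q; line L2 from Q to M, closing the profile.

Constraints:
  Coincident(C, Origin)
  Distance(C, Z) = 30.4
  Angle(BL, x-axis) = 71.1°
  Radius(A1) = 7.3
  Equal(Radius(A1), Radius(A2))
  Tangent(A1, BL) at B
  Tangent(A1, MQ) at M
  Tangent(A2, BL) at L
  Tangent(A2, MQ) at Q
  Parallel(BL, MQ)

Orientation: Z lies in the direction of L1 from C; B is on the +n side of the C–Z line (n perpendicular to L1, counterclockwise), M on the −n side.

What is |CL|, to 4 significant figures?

31.26

The slot axis is L1's direction at 71.1°, so u = (cos 71.1°, sin 71.1°) = (0.3239, 0.9461) and n = (−sin 71.1°, cos 71.1°) = (-0.9461, 0.3239). C is at the origin and Z lies 30.4 along u from C, so Z = 30.4·u = (9.847, 28.76). Tangency of A1 to both parallel lines with radius 7.3 puts B and M at C ± 7.3·n: B = (-6.906, 2.365), M = (6.906, -2.365). Equal radii place L and Q the same way about Z: L = Z + 7.3·n = (2.941, 31.13), Q = Z − 7.3·n = (16.75, 26.40). Then |CL| = |L − C| = 31.26.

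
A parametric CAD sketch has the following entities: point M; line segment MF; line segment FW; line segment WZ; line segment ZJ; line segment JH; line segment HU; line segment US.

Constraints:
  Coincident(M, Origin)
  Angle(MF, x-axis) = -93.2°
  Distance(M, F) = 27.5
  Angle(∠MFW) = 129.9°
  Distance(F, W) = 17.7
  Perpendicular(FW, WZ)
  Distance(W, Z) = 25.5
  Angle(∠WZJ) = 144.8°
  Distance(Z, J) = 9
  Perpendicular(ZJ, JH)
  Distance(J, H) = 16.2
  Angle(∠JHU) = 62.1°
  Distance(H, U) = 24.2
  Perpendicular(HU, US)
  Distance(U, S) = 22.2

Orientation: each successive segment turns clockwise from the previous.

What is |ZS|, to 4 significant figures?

14.88

M is at the origin; MF runs at -93.2° with length 27.5, so F = (-1.535, -27.46). ∠MFW = 129.9° gives FW at -143.3° from the x-axis; with |FW| = 17.7, W = (-15.73, -38.04). FW ⟂ WZ, so WZ runs at 126.7°; with |WZ| = 25.5, Z = (-30.97, -17.59). ∠WZJ = 144.8° gives ZJ at 91.50° from the x-axis; with |ZJ| = 9.0, J = (-31.20, -8.593). ZJ ⟂ JH, so JH runs at 1.500°; with |JH| = 16.2, H = (-15.01, -8.169). ∠JHU = 62.1° gives HU at -116.4° from the x-axis; with |HU| = 24.2, U = (-25.77, -29.85). HU is perpendicular to US, so US runs at 153.6°; with |US| = 22.2, S = (-45.65, -19.97). Then |ZS| = |S − Z| = 14.88.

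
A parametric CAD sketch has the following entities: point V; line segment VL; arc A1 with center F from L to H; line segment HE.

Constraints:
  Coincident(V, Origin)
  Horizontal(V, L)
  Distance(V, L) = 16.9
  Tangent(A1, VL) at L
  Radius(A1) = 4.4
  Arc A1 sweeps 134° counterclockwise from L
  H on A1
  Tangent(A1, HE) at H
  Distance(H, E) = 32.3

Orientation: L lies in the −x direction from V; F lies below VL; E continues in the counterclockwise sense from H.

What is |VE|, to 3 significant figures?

30.8

V is at the origin; VL is horizontal with |VL| = 16.9 and L on the −x side, so L = (-16.9, 0.00). A1 meets VL tangentially, so FL is at right angles to VL, so F = L + (0, -4.4) = (-16.9, -4.40). On A1, L sits at bearing 90° from F; a 134° counterclockwise sweep puts H at bearing 224°, so H = F + 4.4·(cos 224°, sin 224°) = (-20.1, -7.46). A1 meets HE tangentially, so FH is at right angles to HE, so HE runs along (−sin 224°, cos 224°); with |HE| = 32.3, E = (2.37, -30.7). Then |VE| = |E − V| = 30.8.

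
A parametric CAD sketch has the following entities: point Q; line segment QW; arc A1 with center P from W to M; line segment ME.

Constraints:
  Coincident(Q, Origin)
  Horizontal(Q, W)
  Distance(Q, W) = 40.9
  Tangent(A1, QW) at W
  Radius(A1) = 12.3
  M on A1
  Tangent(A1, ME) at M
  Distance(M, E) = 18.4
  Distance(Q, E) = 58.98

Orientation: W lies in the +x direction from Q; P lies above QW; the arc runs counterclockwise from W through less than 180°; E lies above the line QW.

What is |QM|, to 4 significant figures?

54.98

Checks: |PM| = 12.30 ✓; ∠(PM, ME) = 90.00° ✓; |ME| = 18.40 ✓; |QE| = 58.98 ✓.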